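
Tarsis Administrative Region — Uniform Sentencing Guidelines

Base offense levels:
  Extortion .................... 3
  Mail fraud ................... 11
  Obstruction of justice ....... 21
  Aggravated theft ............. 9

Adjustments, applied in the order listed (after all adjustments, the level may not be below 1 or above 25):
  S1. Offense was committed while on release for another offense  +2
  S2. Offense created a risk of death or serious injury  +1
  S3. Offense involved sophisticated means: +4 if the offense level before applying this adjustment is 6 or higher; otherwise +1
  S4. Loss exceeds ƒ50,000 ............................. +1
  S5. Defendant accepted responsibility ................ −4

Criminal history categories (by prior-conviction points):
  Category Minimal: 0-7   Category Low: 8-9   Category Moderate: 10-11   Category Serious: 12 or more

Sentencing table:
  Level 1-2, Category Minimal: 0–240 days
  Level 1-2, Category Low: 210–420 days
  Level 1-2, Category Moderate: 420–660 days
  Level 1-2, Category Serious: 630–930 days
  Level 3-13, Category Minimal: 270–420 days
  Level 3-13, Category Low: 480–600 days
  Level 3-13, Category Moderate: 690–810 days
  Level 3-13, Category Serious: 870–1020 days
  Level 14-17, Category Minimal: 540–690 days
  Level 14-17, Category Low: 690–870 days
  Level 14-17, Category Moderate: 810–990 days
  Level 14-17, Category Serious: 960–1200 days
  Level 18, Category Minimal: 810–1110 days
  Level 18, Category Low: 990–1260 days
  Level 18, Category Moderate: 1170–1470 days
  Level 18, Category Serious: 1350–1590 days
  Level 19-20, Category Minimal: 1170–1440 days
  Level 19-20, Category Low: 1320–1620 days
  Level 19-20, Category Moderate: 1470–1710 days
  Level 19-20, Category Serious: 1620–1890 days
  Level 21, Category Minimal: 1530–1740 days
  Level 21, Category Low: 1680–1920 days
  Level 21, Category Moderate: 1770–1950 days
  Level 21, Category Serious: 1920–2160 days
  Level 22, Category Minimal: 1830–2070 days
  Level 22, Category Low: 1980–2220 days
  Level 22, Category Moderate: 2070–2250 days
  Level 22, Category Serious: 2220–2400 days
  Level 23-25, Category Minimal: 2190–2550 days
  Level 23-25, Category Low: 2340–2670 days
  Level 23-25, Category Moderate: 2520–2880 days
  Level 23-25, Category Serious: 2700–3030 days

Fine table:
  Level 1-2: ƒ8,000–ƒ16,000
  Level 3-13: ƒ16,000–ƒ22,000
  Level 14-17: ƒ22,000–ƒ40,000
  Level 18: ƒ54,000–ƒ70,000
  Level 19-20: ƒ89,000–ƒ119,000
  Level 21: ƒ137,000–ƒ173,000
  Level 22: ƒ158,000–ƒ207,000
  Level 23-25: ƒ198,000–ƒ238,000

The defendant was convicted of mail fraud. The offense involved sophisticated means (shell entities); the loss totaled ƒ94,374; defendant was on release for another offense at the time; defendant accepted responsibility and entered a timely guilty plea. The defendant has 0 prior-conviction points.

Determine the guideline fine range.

Base offense level for mail fraud: 11.
S1 applies: 11 + 2 = 13.
S2 does not apply.
S3 applies (level before this adjustment is 13 ≥ 6, so +4): 13 + 4 = 17.
S4 applies: 17 + 1 = 18.
S5 applies: 18 − 4 = 14.
Final offense level: 14.
Level 14 falls in the 14-17 band.
Fine table: Level 14-17 → ƒ22,000–ƒ40,000.

ƒ22,000–ƒ40,000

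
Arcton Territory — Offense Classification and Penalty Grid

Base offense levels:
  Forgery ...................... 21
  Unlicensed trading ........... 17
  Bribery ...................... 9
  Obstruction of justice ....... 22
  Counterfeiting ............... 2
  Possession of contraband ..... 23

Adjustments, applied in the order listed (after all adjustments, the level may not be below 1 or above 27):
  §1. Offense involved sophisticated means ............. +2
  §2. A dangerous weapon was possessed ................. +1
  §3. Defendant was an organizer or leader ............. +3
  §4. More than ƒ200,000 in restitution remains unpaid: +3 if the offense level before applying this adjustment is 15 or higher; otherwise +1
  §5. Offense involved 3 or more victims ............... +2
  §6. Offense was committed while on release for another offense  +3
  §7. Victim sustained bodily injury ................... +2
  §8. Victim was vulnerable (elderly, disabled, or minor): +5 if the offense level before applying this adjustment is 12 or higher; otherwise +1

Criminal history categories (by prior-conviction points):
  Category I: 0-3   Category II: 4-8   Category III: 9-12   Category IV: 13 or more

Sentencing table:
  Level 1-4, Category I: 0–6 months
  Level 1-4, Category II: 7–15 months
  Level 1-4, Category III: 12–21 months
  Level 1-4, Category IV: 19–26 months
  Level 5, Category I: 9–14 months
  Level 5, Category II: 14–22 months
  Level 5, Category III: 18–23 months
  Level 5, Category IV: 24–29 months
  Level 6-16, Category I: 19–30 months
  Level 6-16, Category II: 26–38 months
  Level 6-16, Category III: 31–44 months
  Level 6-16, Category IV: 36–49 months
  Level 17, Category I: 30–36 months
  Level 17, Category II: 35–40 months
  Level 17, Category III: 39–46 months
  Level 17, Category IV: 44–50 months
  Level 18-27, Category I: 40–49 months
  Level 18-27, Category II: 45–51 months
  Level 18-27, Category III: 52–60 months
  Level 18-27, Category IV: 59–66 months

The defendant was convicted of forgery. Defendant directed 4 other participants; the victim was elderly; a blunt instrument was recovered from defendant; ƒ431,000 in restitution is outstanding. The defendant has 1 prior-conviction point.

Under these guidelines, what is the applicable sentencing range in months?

Base offense level for forgery: 21.
§2 applies: 21 + 1 = 22.
§3 applies: 22 + 3 = 25.
§4 applies (level before this adjustment is 25 ≥ 15, so +3): 25 + 3 = 28.
§5 does not apply.
§6 does not apply.
§8 applies (level before this adjustment is 28 ≥ 12, so +5): 28 + 5 = 33.
Level 33 exceeds the maximum of 27; capped at 27.
Final offense level: 27.
Criminal history: 1 prior point → Category I (0-3).
Level 27 falls in the 18-27 band.
Grid: Level 18-27 × Category I = 40-49 months.

40-49 months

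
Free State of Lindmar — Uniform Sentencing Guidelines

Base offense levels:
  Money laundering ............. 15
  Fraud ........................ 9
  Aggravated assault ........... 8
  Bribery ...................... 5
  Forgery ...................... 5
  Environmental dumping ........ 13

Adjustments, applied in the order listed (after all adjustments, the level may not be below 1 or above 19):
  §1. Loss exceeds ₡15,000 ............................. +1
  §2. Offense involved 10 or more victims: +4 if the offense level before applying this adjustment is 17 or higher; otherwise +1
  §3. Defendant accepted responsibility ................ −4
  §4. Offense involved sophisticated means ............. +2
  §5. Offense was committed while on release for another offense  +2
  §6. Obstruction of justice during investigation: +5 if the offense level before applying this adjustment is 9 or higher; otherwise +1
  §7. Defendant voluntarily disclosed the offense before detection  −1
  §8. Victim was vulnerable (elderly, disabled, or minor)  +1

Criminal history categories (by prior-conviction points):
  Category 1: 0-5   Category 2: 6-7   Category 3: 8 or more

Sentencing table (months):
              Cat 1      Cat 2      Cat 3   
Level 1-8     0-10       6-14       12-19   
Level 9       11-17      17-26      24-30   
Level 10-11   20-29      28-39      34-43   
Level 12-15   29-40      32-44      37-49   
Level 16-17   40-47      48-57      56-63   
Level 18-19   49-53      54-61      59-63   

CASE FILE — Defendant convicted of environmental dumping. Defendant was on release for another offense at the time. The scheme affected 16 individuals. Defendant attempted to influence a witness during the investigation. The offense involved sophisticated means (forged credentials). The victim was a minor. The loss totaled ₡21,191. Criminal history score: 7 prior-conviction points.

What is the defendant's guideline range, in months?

54-61 months

Base offense level for environmental dumping: 13.
§1 applies: 13 + 1 = 14.
§2 applies (level before this adjustment is 14 < 17, so +1): 14 + 1 = 15.
§3 does not apply.
§4 applies: 15 + 2 = 17.
§5 applies: 17 + 2 = 19.
§6 applies (level before this adjustment is 19 ≥ 9, so +5): 19 + 5 = 24.
§7 does not apply.
§8 applies: 24 + 1 = 25.
Level 25 exceeds the maximum of 19; capped at 19.
Final offense level: 19.
Criminal history: 7 prior points → Category 2 (6-7).
Level 19 falls in the 18-19 band.
Grid: Level 18-19 × Category 2 = 54-61 months.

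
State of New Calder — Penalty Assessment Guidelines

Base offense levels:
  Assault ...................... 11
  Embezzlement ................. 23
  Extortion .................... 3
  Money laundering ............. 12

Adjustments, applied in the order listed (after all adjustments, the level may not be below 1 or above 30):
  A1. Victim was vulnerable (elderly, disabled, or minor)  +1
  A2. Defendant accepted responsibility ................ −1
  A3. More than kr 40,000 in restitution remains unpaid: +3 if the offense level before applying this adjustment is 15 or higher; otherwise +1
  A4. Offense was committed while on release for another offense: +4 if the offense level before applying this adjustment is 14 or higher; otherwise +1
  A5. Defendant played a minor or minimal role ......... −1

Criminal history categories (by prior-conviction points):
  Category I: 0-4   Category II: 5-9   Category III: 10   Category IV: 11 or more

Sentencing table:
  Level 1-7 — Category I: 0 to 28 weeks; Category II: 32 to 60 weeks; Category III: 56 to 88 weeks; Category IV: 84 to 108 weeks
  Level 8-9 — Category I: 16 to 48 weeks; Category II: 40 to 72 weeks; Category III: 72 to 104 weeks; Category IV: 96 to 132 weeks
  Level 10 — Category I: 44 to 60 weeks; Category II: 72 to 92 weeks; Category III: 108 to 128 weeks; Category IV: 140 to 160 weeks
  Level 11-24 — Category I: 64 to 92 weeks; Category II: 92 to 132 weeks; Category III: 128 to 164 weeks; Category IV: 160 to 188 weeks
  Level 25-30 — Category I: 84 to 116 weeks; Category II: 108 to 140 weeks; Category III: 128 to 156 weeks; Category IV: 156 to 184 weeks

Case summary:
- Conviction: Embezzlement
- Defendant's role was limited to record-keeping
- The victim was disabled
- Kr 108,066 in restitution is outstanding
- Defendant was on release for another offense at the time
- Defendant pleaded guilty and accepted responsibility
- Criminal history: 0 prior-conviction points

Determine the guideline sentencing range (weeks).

Base offense level for embezzlement: 23.
A1 applies: 23 + 1 = 24.
A2 applies: 24 − 1 = 23.
A3 applies (level before this adjustment is 23 ≥ 15, so +3): 23 + 3 = 26.
A4 applies (level before this adjustment is 26 ≥ 14, so +4): 26 + 4 = 30.
A5 applies: 30 − 1 = 29.
Final offense level: 29.
Criminal history: 0 prior points → Category I (0-4).
Level 29 falls in the 25-30 band.
Grid: Level 25-30 × Category I = 84-116 weeks.

84-116 weeks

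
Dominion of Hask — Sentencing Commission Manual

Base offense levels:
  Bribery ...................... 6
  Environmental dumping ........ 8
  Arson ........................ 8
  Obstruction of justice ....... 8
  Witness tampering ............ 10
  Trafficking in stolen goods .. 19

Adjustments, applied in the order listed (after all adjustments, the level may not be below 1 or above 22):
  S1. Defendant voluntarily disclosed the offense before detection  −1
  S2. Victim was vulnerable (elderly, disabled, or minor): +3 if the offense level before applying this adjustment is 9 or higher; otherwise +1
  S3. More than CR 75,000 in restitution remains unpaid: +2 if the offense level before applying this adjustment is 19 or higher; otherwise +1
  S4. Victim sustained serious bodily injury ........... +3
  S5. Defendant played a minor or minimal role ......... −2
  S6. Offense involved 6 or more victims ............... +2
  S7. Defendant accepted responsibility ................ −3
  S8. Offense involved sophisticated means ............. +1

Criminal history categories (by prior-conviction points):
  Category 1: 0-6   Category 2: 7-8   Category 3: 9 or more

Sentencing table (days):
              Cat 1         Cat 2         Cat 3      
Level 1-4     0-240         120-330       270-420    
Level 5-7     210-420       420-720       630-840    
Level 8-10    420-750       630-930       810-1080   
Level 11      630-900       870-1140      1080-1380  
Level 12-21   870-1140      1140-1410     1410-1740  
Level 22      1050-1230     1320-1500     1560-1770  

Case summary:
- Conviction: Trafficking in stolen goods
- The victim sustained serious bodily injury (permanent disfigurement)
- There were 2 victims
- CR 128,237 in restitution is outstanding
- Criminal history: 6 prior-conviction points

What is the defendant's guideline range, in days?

Base offense level for trafficking in stolen goods: 19.
S1 does not apply.
S3 applies (level before this adjustment is 19 ≥ 19, so +2): 19 + 2 = 21.
S4 applies: 21 + 3 = 24.
S5 does not apply.
S7 does not apply.
Level 24 exceeds the maximum of 22; capped at 22.
Final offense level: 22.
Criminal history: 6 prior points → Category 1 (0-6).
Level 22 falls in the 22 band.
Grid: Level 22 × Category 1 = 1050-1230 days.

1050-1230 days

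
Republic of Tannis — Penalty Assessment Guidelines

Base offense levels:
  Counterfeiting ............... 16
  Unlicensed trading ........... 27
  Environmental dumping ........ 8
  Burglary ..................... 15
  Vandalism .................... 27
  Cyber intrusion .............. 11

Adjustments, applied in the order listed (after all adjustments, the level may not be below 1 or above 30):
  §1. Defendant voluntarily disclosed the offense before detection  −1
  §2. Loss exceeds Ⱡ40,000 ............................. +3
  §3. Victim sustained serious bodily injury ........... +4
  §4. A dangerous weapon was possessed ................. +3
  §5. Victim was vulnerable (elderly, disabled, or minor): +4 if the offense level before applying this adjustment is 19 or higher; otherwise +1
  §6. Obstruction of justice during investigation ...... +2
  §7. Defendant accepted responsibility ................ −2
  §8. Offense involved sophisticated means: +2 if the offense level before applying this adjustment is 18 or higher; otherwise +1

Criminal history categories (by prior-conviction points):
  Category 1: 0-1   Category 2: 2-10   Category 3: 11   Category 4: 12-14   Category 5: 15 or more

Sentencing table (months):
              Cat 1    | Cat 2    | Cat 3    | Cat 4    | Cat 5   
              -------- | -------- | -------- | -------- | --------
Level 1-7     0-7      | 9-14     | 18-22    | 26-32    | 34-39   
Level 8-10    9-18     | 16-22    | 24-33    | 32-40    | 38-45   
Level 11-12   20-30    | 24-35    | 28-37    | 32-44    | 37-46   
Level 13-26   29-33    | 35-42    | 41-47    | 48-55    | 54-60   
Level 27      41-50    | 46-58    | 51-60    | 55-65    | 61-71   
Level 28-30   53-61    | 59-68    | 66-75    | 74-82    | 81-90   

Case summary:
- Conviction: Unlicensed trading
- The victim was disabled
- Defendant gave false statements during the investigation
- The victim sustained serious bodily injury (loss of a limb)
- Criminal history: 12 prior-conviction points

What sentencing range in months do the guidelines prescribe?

74-82 months

Base offense level for unlicensed trading: 27.
§2 does not apply.
§3 applies: 27 + 4 = 31.
§5 applies (level before this adjustment is 31 ≥ 19, so +4): 31 + 4 = 35.
§6 applies: 35 + 2 = 37.
§8 does not apply.
Level 37 exceeds the maximum of 30; capped at 30.
Final offense level: 30.
Criminal history: 12 prior points → Category 4 (12-14).
Level 30 falls in the 28-30 band.
Grid: Level 28-30 × Category 4 = 74-82 months.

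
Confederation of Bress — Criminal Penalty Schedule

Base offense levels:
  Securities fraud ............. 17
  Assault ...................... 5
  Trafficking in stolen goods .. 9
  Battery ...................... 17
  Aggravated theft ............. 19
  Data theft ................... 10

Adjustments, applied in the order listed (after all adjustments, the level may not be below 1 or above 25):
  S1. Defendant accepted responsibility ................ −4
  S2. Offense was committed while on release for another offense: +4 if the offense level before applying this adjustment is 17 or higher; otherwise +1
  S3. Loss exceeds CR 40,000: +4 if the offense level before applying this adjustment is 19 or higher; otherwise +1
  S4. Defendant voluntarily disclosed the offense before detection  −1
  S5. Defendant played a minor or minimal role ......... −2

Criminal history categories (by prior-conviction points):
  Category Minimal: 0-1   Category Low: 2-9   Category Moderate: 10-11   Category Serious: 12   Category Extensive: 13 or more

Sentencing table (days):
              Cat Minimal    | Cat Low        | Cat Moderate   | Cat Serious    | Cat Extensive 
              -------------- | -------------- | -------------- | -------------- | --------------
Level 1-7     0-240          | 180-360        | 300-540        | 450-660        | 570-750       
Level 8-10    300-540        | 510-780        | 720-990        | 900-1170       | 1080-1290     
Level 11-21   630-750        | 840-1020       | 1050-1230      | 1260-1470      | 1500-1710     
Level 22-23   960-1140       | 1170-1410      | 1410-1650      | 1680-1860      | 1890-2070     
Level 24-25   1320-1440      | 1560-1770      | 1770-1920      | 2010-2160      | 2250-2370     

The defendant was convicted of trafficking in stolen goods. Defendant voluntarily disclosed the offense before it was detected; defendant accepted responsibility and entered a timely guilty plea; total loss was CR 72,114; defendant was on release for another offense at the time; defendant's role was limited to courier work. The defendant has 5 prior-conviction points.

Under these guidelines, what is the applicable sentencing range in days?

180-360 days

Base offense level for trafficking in stolen goods: 9.
S1 applies: 9 − 4 = 5.
S2 applies (level before this adjustment is 5 < 17, so +1): 5 + 1 = 6.
S3 applies (level before this adjustment is 6 < 19, so +1): 6 + 1 = 7.
S4 applies: 7 − 1 = 6.
S5 applies: 6 − 2 = 4.
Final offense level: 4.
Criminal history: 5 prior points → Category Low (2-9).
Level 4 falls in the 1-7 band.
Grid: Level 1-7 × Category Low = 180-360 days.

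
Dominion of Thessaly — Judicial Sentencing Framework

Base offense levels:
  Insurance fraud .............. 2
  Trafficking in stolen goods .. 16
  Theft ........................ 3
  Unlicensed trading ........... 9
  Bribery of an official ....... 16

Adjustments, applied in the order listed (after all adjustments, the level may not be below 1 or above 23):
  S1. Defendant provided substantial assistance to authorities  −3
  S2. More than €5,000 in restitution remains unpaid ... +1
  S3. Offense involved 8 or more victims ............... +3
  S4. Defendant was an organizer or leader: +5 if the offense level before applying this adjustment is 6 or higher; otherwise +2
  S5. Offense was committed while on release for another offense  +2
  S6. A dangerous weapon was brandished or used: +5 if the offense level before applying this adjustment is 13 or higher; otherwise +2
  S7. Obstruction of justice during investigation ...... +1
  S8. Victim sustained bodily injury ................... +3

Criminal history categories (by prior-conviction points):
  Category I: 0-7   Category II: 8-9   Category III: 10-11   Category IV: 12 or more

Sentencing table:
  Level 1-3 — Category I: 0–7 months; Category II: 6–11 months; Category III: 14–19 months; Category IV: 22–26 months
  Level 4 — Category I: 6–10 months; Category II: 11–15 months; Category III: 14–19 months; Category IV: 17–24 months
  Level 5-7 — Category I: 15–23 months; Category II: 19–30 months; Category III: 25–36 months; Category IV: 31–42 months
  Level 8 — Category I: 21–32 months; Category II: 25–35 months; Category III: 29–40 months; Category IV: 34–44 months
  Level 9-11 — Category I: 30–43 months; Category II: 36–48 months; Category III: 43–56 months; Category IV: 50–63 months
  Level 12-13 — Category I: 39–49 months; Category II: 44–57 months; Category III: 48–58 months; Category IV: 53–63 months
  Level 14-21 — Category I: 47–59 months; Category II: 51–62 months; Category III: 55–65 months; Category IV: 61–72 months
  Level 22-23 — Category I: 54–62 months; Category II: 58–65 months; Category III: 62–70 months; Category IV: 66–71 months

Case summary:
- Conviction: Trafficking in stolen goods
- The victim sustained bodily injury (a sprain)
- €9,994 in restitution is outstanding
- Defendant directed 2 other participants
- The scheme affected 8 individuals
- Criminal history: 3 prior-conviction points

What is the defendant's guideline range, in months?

Base offense level for trafficking in stolen goods: 16.
S2 applies: 16 + 1 = 17.
S3 applies: 17 + 3 = 20.
S4 applies (level before this adjustment is 20 ≥ 6, so +5): 20 + 5 = 25.
S6 does not apply.
S8 applies: 25 + 3 = 28.
Level 28 exceeds the maximum of 23; capped at 23.
Final offense level: 23.
Criminal history: 3 prior points → Category I (0-7).
Level 23 falls in the 22-23 band.
Grid: Level 22-23 × Category I = 54-62 months.

54-62 months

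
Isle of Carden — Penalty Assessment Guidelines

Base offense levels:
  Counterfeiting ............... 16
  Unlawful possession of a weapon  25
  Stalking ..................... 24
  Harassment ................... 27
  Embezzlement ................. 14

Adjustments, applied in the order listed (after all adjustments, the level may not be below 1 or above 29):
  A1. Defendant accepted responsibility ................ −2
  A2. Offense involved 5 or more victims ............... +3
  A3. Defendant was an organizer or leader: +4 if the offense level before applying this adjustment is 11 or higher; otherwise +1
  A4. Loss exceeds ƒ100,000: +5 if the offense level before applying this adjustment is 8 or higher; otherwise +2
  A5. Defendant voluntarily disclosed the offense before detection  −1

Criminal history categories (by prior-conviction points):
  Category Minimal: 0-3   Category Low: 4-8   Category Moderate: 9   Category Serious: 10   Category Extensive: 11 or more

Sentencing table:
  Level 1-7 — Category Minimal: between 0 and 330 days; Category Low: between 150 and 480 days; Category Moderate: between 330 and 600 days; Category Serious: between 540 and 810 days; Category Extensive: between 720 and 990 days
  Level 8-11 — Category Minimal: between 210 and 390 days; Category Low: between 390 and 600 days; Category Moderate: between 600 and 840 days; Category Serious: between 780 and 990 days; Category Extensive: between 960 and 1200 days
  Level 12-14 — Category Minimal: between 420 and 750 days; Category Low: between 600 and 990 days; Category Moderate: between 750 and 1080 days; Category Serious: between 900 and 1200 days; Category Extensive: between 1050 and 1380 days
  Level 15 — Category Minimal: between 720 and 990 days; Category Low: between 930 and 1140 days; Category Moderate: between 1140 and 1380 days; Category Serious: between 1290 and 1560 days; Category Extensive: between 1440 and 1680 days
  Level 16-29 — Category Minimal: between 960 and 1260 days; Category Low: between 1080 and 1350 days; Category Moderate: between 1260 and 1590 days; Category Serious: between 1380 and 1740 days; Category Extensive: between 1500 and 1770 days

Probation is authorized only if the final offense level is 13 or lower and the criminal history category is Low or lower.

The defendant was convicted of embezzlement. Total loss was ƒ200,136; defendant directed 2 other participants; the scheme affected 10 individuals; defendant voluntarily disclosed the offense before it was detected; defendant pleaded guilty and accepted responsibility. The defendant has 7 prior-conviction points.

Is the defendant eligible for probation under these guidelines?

Base offense level for embezzlement: 14.
A1 applies: 14 − 2 = 12.
A2 applies: 12 + 3 = 15.
A3 applies (level before this adjustment is 15 ≥ 11, so +4): 15 + 4 = 19.
A4 applies (level before this adjustment is 19 ≥ 8, so +5): 19 + 5 = 24.
A5 applies: 24 − 1 = 23.
Final offense level: 23.
Criminal history: 7 prior points → Category Low (4-8).
Level 23 falls in the 16-29 band.
Grid: Level 16-29 × Category Low = 1080-1350 days.
Probation check: level 23 > 13 and category Low ≤ Low → not eligible.

No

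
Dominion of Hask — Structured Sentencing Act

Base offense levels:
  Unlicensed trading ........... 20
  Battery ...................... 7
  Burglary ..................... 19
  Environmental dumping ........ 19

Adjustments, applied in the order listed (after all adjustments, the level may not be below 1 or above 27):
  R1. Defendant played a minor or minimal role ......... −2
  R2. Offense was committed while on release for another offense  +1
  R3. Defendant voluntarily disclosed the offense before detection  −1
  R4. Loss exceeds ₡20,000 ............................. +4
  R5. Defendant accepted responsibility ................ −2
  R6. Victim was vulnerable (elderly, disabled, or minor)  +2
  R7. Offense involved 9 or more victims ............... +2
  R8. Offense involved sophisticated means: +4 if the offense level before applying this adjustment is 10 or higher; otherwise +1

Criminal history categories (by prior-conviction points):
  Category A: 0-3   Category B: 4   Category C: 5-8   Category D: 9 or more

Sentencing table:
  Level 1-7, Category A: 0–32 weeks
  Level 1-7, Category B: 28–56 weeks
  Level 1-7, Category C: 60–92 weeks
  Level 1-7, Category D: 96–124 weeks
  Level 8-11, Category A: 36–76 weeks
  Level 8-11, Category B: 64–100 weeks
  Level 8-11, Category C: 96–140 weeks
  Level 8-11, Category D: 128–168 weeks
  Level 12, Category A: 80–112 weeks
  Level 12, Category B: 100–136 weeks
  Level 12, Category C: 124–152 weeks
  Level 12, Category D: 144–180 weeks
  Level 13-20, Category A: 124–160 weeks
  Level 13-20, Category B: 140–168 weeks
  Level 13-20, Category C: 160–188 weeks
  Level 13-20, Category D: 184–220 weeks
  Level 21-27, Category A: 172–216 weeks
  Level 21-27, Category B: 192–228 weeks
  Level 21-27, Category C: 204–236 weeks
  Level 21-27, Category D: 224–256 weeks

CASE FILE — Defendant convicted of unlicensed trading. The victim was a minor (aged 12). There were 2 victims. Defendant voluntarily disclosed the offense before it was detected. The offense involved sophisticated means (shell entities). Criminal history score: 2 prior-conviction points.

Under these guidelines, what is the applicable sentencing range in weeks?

172-216 weeks

Base offense level for unlicensed trading: 20.
R3 applies: 20 − 1 = 19.
R6 applies: 19 + 2 = 21.
R8 applies (level before this adjustment is 21 ≥ 10, so +4): 21 + 4 = 25.
Final offense level: 25.
Criminal history: 2 prior points → Category A (0-3).
Level 25 falls in the 21-27 band.
Grid: Level 21-27 × Category A = 172-216 weeks.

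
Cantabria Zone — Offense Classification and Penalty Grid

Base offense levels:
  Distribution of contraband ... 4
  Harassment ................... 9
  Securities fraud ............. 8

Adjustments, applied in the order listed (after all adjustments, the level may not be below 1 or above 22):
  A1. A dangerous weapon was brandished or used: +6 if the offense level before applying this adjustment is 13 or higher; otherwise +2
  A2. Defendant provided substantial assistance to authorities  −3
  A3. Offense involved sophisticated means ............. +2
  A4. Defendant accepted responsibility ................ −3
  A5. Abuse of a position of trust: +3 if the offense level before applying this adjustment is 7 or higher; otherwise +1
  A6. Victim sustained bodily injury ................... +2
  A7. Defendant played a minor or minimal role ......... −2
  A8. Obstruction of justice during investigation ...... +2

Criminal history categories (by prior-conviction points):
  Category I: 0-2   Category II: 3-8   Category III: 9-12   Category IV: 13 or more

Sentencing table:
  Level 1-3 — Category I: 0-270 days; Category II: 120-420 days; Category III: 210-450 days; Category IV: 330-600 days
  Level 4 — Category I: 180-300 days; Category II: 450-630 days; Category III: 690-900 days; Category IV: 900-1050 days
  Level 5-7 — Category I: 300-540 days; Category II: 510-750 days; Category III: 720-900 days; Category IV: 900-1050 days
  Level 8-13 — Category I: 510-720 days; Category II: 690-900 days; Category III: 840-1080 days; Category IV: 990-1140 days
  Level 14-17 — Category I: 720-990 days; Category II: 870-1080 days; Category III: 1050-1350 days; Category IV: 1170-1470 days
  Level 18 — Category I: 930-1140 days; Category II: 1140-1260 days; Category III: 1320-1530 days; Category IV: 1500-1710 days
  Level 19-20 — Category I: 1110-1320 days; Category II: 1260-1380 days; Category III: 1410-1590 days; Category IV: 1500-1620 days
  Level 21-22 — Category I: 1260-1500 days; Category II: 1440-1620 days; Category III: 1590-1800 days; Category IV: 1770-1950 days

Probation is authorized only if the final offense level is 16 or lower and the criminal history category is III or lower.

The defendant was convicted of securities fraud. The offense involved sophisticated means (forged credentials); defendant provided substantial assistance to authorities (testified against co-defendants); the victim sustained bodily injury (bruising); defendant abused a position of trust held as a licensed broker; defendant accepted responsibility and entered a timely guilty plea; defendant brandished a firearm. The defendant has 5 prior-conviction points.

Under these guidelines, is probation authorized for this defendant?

Yes

Base offense level for securities fraud: 8.
A1 applies (level before this adjustment is 8 < 13, so +2): 8 + 2 = 10.
A2 applies: 10 − 3 = 7.
A3 applies: 7 + 2 = 9.
A4 applies: 9 − 3 = 6.
A5 applies (level before this adjustment is 6 < 7, so +1): 6 + 1 = 7.
A6 applies: 7 + 2 = 9.
Final offense level: 9.
Criminal history: 5 prior points → Category II (3-8).
Level 9 falls in the 8-13 band.
Grid: Level 8-13 × Category II = 690-900 days.
Probation check: level 9 ≤ 16 and category II ≤ III → eligible.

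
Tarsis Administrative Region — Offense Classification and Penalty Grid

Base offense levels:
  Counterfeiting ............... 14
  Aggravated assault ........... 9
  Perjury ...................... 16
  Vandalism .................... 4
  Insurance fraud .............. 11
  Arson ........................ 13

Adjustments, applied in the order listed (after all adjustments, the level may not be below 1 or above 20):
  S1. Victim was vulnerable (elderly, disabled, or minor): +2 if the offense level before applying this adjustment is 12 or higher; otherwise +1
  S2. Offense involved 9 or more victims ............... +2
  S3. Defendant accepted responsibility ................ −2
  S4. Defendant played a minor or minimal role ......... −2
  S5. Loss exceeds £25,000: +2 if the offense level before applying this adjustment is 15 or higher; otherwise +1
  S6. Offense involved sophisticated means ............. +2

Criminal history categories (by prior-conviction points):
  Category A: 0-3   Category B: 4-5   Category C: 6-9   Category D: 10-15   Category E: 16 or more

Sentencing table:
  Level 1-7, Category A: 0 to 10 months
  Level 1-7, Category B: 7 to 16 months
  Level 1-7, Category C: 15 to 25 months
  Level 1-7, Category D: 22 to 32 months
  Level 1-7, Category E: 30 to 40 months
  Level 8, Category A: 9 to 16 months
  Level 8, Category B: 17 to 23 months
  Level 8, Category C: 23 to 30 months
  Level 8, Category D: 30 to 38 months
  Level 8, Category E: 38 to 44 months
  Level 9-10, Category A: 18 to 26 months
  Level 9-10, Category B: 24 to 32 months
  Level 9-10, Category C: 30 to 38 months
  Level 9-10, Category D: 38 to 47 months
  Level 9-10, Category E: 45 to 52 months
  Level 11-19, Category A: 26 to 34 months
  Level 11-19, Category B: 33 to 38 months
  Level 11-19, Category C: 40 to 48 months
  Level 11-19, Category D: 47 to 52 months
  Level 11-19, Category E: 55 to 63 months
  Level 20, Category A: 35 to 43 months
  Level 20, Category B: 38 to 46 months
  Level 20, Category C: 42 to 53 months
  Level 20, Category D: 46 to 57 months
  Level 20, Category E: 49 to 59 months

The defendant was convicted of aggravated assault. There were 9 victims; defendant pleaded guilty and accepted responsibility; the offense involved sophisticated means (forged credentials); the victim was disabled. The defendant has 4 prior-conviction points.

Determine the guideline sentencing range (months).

33-38 months

Base offense level for aggravated assault: 9.
S1 applies (level before this adjustment is 9 < 12, so +1): 9 + 1 = 10.
S2 applies: 10 + 2 = 12.
S3 applies: 12 − 2 = 10.
S4 does not apply.
S6 applies: 10 + 2 = 12.
Final offense level: 12.
Criminal history: 4 prior points → Category B (4-5).
Level 12 falls in the 11-19 band.
Grid: Level 11-19 × Category B = 33-38 months.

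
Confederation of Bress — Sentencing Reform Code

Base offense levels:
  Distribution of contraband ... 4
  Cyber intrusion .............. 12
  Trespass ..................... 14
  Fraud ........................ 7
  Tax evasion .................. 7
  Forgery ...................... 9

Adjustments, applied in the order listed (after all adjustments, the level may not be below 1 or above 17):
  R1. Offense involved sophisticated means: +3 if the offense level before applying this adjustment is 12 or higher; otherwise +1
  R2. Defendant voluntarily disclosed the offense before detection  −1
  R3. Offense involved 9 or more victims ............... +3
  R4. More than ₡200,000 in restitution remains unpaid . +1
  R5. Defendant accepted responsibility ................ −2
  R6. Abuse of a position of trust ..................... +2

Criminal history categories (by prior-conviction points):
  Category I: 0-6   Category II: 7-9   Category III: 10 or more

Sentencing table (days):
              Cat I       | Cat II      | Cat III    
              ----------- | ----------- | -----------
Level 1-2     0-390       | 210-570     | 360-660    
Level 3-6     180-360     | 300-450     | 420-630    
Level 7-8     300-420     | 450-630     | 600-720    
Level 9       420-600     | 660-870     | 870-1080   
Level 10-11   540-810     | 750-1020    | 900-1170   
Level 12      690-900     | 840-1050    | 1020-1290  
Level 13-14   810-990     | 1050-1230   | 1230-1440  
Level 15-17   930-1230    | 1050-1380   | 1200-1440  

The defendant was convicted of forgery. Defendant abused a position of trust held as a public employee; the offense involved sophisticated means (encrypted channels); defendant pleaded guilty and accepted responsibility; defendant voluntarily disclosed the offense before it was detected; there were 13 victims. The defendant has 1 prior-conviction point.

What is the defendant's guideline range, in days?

690-900 days

Base offense level for forgery: 9.
R1 applies (level before this adjustment is 9 < 12, so +1): 9 + 1 = 10.
R2 applies: 10 − 1 = 9.
R3 applies: 9 + 3 = 12.
R5 applies: 12 − 2 = 10.
R6 applies: 10 + 2 = 12.
Final offense level: 12.
Criminal history: 1 prior point → Category I (0-6).
Level 12 falls in the 12 band.
Grid: Level 12 × Category I = 690-900 days.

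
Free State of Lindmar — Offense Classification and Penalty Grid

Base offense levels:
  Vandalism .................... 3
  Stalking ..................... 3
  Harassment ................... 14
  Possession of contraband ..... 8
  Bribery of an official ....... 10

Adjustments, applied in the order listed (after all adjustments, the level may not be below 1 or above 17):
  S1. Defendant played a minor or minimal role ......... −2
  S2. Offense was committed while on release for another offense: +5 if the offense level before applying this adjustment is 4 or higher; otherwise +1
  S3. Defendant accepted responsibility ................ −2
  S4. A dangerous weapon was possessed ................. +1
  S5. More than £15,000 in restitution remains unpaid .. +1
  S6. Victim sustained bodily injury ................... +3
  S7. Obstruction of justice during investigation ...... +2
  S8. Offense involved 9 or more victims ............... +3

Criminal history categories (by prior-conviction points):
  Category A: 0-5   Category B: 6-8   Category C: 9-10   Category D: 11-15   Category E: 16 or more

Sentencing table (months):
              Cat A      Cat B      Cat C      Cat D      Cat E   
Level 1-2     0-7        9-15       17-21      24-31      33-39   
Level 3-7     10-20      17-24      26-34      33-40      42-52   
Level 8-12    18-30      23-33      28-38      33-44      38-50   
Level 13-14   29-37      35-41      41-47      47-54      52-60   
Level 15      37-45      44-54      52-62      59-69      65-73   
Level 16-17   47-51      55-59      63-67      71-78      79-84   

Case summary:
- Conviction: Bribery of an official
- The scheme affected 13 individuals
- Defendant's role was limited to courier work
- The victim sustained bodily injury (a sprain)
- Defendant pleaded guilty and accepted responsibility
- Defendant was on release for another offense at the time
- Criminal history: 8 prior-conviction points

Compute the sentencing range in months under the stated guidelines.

Base offense level for bribery of an official: 10.
S1 applies: 10 − 2 = 8.
S2 applies (level before this adjustment is 8 ≥ 4, so +5): 8 + 5 = 13.
S3 applies: 13 − 2 = 11.
S5 does not apply.
S6 applies: 11 + 3 = 14.
S8 applies: 14 + 3 = 17.
Final offense level: 17.
Criminal history: 8 prior points → Category B (6-8).
Level 17 falls in the 16-17 band.
Grid: Level 16-17 × Category B = 55-59 months.

55-59 months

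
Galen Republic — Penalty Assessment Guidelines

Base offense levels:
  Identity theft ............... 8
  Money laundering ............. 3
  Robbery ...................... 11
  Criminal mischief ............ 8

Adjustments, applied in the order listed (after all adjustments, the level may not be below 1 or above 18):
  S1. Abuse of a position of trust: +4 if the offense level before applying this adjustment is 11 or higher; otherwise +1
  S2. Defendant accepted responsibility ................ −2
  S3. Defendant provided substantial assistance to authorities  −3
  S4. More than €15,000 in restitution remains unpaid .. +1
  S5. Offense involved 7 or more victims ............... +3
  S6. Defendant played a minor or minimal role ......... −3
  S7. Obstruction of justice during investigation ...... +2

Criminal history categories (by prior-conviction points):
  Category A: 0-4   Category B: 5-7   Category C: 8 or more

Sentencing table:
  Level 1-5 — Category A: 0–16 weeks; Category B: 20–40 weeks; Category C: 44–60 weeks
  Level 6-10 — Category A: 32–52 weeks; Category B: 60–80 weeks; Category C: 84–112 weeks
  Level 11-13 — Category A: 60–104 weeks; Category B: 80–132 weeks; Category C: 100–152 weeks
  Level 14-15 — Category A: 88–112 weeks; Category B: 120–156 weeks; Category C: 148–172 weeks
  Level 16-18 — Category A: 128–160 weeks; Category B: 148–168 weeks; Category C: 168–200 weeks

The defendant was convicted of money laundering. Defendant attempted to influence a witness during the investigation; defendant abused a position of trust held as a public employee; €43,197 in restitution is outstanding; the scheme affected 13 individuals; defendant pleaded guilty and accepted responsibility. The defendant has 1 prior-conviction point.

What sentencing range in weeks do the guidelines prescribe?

Base offense level for money laundering: 3.
S1 applies (level before this adjustment is 3 < 11, so +1): 3 + 1 = 4.
S2 applies: 4 − 2 = 2.
S3 does not apply.
S4 applies: 2 + 1 = 3.
S5 applies: 3 + 3 = 6.
S7 applies: 6 + 2 = 8.
Final offense level: 8.
Criminal history: 1 prior point → Category A (0-4).
Level 8 falls in the 6-10 band.
Grid: Level 6-10 × Category A = 32-52 weeks.

32-52 weeks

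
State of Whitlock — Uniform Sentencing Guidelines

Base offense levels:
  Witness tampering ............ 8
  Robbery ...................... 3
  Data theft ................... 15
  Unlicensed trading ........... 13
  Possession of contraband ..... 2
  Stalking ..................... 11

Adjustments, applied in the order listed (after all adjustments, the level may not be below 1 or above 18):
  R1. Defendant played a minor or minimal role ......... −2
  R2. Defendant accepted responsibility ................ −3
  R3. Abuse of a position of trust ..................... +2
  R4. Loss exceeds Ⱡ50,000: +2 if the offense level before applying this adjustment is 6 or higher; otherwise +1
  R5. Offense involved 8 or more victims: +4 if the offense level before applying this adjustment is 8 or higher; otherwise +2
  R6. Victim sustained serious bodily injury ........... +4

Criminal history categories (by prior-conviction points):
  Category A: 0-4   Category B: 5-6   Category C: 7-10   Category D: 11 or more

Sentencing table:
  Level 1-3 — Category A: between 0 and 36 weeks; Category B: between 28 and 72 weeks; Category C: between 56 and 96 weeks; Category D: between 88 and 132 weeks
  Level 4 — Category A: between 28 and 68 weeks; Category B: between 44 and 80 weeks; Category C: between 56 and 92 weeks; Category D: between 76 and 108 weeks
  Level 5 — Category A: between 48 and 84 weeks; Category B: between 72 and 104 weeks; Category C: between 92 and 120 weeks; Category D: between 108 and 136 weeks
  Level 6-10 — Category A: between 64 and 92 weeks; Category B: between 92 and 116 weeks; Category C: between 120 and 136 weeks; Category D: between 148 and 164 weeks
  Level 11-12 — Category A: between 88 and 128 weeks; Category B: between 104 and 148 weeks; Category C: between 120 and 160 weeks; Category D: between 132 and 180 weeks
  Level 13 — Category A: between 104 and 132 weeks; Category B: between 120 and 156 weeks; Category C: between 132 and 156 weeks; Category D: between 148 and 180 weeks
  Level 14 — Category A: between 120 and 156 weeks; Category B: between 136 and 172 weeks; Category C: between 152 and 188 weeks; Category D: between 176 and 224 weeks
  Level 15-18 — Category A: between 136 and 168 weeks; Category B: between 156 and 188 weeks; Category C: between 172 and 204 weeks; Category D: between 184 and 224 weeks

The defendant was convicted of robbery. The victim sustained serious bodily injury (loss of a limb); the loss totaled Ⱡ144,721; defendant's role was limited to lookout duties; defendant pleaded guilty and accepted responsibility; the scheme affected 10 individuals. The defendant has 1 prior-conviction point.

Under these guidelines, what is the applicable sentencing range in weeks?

Base offense level for robbery: 3.
R1 applies: 3 − 2 = 1.
R2 applies: 1 − 3 = -2.
R4 applies (level before this adjustment is -2 < 6, so +1): -2 + 1 = -1.
R5 applies (level before this adjustment is -1 < 8, so +2): -1 + 2 = 1.
R6 applies: 1 + 4 = 5.
Final offense level: 5.
Criminal history: 1 prior point → Category A (0-4).
Level 5 falls in the 5 band.
Grid: Level 5 × Category A = 48-84 weeks.

48-84 weeks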